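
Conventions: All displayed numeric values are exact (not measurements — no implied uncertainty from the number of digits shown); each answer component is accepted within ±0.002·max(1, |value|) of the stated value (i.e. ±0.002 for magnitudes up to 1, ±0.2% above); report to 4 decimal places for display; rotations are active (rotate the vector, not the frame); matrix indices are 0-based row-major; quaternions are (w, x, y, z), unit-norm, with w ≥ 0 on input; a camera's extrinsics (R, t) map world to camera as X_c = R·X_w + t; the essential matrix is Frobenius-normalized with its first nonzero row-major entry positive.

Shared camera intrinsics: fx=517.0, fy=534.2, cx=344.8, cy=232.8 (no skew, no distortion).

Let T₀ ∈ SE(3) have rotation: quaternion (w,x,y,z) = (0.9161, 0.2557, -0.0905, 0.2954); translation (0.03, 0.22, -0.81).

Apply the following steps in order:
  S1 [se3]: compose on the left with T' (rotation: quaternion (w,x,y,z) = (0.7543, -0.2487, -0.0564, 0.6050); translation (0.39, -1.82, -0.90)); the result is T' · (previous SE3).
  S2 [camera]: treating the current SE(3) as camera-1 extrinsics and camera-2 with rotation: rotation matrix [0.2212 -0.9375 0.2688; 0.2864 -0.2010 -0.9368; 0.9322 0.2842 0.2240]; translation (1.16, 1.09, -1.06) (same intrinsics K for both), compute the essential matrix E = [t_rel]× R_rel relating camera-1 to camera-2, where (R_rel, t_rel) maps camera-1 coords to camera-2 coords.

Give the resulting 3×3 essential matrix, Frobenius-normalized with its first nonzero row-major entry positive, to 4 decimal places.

after S1 (compose_se3): R=[-0.3485 -0.9285 0.1286; 0.9298 -0.3250 0.1726; -0.1184 0.1798 0.9766], t=(0.5159, -2.0087, -1.7087)
after S2 (essential): [0.0524 -0.1187 0.3345; 0.6321 -0.2998 -0.0733; 0.0395 0.1439 -0.5952]

matrix = [0.0524 -0.1187 0.3345; 0.6321 -0.2998 -0.0733; 0.0395 0.1439 -0.5952]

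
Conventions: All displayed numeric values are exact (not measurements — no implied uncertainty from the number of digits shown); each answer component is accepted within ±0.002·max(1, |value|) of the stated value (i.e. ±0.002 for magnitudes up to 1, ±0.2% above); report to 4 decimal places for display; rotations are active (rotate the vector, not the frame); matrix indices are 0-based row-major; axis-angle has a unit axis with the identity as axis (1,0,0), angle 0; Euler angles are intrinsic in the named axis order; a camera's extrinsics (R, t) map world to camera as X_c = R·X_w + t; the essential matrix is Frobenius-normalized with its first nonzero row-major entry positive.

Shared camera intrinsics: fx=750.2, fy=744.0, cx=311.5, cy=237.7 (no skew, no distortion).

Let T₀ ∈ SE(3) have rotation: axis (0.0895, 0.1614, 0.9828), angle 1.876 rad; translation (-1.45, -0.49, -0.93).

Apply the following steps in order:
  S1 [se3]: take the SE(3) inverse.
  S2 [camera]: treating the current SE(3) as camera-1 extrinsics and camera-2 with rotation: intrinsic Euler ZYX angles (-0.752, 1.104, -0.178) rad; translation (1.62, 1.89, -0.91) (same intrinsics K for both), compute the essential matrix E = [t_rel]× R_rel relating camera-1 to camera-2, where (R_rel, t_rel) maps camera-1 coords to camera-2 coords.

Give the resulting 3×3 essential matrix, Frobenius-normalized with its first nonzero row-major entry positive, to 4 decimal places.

after S1 (invert_se3): R=[-0.2900 0.9562 -0.0396; -0.9186 -0.2666 0.2917; 0.2683 0.1209 0.9557], t=(0.0112, -1.1914, 1.3372)
after S2 (essential): [0.1134 0.6851 0.1243; -0.0065 -0.0474 -0.0052; -0.2440 0.1571 -0.6448]

matrix = [0.1134 0.6851 0.1243; -0.0065 -0.0474 -0.0052; -0.2440 0.1571 -0.6448]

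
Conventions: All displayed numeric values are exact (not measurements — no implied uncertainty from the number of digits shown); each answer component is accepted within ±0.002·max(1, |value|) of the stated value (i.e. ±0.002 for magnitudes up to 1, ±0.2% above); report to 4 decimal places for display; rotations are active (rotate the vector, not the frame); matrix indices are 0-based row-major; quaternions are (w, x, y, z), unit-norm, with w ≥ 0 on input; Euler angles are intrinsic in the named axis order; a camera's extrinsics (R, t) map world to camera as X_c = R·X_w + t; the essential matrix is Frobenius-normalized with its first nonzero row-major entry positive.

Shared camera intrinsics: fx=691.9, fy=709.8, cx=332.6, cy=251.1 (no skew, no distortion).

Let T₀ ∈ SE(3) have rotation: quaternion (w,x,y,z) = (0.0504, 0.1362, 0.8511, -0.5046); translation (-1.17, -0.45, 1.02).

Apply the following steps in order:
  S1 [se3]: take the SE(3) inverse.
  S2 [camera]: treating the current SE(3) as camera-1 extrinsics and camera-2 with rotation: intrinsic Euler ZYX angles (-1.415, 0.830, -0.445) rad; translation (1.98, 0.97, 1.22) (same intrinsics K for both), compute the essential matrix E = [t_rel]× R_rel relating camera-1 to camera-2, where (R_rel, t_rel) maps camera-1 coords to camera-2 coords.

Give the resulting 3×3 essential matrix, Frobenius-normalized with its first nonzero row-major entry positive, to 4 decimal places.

after S1 (invert_se3): R=[-0.9578 0.1810 -0.2232; 0.2827 0.4537 -0.8451; -0.0517 -0.8726 -0.4857], t=(-0.8115, 1.3969, 0.0423)
after S2 (essential): [0.3783 0.4457 -0.0406; 0.2417 -0.3190 0.5529; -0.3496 -0.2111 -0.1549]

matrix = [0.3783 0.4457 -0.0406; 0.2417 -0.3190 0.5529; -0.3496 -0.2111 -0.1549]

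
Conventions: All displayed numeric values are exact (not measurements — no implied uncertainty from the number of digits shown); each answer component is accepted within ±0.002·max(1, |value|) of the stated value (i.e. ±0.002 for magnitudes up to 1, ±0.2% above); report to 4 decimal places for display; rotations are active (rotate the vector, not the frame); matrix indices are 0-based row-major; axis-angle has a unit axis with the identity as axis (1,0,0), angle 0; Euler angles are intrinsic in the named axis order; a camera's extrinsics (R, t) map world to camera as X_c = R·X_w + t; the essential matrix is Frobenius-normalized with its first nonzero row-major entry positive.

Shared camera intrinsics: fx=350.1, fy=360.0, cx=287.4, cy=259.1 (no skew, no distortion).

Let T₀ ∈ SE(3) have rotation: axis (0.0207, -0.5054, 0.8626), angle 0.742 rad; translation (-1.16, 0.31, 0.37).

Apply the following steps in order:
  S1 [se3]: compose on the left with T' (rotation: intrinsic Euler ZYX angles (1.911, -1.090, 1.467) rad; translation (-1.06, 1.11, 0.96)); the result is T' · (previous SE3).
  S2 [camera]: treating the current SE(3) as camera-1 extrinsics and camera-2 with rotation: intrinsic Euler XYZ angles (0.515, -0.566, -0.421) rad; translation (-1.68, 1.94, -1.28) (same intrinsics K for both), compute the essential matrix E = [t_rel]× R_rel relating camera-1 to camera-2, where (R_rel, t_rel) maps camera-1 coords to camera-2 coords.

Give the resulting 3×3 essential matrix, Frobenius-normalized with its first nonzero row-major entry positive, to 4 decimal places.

after S1 (compose_se3): R=[0.3355 0.1511 0.9298; -0.0960 -0.9764 0.1933; 0.9371 -0.1541 -0.3131], t=(-0.4618, 0.4266, 0.0918)
after S2 (essential): [0.3775 -0.3913 -0.1557; 0.3953 -0.1257 -0.1942; 0.3063 0.5714 -0.2238]

matrix = [0.3775 -0.3913 -0.1557; 0.3953 -0.1257 -0.1942; 0.3063 0.5714 -0.2238]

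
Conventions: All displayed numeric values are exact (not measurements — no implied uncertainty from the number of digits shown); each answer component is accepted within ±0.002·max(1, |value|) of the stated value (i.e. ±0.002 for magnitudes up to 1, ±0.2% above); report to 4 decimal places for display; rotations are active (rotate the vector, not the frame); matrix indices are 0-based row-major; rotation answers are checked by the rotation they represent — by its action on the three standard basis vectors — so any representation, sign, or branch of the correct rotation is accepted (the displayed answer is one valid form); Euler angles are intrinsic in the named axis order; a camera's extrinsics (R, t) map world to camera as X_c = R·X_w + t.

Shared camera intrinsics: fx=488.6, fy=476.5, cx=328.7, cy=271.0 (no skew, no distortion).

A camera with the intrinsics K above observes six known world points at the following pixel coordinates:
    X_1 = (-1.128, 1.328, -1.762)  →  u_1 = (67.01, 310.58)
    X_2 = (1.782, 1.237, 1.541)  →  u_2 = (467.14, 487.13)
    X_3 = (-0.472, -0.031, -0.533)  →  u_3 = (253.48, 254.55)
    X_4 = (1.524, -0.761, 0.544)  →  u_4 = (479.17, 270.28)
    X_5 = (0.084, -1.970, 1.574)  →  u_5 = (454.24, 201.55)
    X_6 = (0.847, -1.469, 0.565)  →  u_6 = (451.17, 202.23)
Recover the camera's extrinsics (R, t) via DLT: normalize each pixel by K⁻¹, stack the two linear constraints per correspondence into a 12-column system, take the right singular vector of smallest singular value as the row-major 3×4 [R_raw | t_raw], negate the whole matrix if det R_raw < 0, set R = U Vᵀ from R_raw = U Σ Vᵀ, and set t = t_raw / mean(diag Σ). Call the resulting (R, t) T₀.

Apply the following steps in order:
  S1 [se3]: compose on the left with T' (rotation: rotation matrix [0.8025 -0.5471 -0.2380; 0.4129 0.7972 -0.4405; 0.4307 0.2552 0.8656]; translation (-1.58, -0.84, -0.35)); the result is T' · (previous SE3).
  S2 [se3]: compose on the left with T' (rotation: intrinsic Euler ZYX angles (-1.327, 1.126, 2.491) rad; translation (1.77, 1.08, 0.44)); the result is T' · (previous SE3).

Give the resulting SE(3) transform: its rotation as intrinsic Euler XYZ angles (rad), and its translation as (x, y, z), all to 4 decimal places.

rotation (euler_xyz) = (-2.5367, -1.1051, 1.9879), translation = (0.2375, 7.0137, 0.9561)

source (pnp_recover): camera pose = R=[0.6419 -0.4287 0.6358; 0.2003 0.8941 0.4006; -0.7402 -0.1298 0.6598], t=(-0.2000, 0.1499, 5.3789)
after S1 (compose_se3): R=[0.5817 -0.8023 0.1340; 0.7508 0.5929 0.2913; -0.3131 -0.0688 0.9472], t=(-3.1027, -3.1723, 4.2584)
after S2 (compose_se3): R=[-0.1819 -0.4105 -0.8935; -0.9579 -0.1314 0.2554; -0.2222 0.9023 -0.3693], t=(0.2375, 7.0137, 0.9561)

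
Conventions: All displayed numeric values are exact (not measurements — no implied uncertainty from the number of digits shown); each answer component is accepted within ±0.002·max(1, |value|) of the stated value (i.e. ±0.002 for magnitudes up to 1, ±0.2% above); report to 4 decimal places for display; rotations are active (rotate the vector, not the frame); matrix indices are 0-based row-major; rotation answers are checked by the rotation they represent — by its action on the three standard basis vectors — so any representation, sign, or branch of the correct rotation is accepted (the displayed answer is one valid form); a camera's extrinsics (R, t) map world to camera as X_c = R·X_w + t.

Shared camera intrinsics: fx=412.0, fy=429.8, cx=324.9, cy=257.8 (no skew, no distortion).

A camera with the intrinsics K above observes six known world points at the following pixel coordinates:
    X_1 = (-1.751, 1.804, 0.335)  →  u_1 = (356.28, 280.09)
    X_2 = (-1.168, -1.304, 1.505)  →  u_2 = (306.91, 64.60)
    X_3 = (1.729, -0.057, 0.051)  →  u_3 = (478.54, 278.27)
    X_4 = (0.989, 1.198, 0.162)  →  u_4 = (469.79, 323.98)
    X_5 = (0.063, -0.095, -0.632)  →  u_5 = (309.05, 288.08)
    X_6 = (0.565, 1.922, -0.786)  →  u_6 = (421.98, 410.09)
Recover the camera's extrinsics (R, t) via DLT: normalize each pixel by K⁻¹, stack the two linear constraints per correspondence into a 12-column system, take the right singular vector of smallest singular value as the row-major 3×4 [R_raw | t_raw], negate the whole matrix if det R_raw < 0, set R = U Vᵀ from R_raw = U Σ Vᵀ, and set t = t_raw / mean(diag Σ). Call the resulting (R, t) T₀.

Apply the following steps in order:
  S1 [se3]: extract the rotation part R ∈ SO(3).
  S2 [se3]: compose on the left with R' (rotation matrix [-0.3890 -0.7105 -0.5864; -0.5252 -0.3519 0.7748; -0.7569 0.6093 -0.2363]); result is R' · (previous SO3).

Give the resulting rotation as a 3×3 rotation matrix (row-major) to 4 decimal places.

rotation (matrix) = ((0.1219, -0.9766, 0.1774), (-0.9882, -0.1027, 0.1135), (-0.0926, -0.1891, -0.9776))

source (pnp_recover): camera pose = R=[0.5417 0.5770 0.6113; 0.2047 0.6148 -0.7617; -0.8153 0.5377 0.2149], t=(0.2400, -0.1300, 4.5800)
after S1 (rot_of_se3): [0.5417 0.5770 0.6113; 0.2047 0.6148 -0.7617; -0.8153 0.5377 0.2149]
after S2 (compose_so3): [0.1219 -0.9766 0.1774; -0.9882 -0.1027 0.1135; -0.0926 -0.1891 -0.9776]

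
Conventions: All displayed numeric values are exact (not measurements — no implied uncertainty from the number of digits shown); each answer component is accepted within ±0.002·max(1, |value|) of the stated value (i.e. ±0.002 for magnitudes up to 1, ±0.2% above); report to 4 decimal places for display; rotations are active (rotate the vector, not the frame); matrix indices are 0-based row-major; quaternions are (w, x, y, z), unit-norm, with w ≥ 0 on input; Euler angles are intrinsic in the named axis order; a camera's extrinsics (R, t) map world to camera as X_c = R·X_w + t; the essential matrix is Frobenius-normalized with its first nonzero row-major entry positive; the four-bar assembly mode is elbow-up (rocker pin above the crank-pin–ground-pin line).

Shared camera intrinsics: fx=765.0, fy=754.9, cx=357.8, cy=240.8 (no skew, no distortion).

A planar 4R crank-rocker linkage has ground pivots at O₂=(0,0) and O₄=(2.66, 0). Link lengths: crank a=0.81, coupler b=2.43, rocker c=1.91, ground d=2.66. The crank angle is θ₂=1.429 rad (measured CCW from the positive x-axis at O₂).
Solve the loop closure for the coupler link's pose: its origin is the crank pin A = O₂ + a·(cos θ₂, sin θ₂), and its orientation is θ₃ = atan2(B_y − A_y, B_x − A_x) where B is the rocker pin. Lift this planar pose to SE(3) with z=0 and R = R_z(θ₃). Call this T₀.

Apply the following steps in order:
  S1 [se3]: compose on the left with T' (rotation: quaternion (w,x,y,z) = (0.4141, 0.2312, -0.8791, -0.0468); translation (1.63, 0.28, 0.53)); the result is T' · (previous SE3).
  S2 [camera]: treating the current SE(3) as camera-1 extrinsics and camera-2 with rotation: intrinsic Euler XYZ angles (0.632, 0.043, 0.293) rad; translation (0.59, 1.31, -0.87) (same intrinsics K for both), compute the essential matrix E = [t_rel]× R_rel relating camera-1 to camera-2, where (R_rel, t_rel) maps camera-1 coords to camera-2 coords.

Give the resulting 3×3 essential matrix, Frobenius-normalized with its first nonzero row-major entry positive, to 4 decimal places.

source (fourbar_fk): coupler pose = R=[0.8973 -0.4415 0.0000; 0.4415 0.8973 0.0000; 0.0000 0.0000 1.0000], t=(0.1145, 0.8019, 0.0000)
after S1 (compose_se3): R=[-0.6560 -0.0871 -0.7498; -0.0072 0.9940 -0.1092; 0.7548 -0.0663 -0.6526], t=(1.2721, 0.9417, 0.8304)
after S2 (essential): [0.0797 -0.0546 0.0480; 0.5184 -0.3385 0.3240; 0.0763 0.5431 0.4464]

matrix = [0.0797 -0.0546 0.0480; 0.5184 -0.3385 0.3240; 0.0763 0.5431 0.4464]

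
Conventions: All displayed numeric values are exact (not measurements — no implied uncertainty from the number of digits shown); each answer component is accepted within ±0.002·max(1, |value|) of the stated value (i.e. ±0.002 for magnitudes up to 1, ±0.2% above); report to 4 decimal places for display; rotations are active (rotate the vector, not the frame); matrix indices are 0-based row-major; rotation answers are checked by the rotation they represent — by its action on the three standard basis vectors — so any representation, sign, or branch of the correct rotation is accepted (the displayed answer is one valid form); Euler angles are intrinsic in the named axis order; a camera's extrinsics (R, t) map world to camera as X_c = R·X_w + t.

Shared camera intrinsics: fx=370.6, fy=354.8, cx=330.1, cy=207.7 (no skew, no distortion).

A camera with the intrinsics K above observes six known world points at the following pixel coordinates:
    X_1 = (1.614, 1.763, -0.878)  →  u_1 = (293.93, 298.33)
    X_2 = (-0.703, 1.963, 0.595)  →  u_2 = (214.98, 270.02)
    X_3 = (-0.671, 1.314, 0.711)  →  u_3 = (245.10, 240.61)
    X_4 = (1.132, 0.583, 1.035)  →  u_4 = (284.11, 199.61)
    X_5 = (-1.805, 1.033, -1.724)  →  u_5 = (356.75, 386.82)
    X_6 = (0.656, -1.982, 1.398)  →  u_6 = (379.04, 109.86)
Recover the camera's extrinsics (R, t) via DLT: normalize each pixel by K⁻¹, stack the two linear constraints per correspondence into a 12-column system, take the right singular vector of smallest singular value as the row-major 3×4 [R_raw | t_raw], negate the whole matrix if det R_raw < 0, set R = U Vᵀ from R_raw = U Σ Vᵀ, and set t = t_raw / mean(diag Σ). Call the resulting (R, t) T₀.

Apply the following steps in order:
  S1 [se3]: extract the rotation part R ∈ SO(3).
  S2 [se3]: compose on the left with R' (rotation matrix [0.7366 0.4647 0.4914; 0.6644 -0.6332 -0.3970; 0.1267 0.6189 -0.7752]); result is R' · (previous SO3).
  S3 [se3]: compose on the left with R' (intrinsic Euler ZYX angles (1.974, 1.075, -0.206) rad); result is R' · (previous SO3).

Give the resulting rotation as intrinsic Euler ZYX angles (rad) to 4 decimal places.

rotation (euler_zyx) = (-0.1960, 0.8425, 0.8476)

source (pnp_recover): camera pose = R=[-0.0116 -0.8125 -0.5829; -0.0107 0.5830 -0.8124; 0.9999 -0.0032 -0.0155], t=(0.1500, 0.3402, 6.4596)
after S1 (rot_of_se3): [-0.0116 -0.8125 -0.5829; -0.0107 0.5830 -0.8124; 0.9999 -0.0032 -0.0155]
after S2 (compose_so3): [0.4778 -0.3291 -0.8145; -0.3979 -0.9077 0.1333; -0.7832 0.2604 -0.5647]
after S3 (compose_so3): [0.6529 0.6777 0.3384; -0.1296 0.5401 -0.8315; -0.7463 0.4990 0.4405]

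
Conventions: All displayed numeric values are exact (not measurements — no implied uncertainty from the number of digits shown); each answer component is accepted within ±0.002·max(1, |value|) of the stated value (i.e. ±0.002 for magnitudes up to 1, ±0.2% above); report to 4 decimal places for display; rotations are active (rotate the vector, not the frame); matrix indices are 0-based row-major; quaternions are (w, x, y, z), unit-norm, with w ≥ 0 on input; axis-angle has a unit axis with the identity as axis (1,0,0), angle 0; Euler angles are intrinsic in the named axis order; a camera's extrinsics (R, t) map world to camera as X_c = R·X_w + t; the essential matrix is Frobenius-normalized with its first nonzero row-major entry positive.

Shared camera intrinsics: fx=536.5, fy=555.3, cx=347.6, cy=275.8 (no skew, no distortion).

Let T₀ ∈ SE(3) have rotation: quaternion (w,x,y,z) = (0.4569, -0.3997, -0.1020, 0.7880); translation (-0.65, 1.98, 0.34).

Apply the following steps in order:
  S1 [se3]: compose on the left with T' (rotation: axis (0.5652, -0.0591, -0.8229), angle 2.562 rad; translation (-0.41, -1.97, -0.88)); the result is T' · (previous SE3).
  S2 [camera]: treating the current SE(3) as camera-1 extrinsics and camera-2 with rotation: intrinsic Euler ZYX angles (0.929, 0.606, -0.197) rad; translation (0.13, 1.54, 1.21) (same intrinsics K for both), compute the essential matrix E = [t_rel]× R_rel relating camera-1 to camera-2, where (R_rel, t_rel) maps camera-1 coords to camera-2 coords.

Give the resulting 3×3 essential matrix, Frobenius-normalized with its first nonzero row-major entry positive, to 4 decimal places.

after S1 (compose_se3): R=[0.8537 0.4075 -0.3243; -0.4130 0.9091 0.0552; 0.3173 0.0868 0.9443], t=(0.2218, -3.3562, 0.5821)
after S2 (essential): [0.3978 0.0173 0.0431; 0.4698 0.1826 -0.3973; 0.3435 -0.1639 0.5318]

matrix = [0.3978 0.0173 0.0431; 0.4698 0.1826 -0.3973; 0.3435 -0.1639 0.5318]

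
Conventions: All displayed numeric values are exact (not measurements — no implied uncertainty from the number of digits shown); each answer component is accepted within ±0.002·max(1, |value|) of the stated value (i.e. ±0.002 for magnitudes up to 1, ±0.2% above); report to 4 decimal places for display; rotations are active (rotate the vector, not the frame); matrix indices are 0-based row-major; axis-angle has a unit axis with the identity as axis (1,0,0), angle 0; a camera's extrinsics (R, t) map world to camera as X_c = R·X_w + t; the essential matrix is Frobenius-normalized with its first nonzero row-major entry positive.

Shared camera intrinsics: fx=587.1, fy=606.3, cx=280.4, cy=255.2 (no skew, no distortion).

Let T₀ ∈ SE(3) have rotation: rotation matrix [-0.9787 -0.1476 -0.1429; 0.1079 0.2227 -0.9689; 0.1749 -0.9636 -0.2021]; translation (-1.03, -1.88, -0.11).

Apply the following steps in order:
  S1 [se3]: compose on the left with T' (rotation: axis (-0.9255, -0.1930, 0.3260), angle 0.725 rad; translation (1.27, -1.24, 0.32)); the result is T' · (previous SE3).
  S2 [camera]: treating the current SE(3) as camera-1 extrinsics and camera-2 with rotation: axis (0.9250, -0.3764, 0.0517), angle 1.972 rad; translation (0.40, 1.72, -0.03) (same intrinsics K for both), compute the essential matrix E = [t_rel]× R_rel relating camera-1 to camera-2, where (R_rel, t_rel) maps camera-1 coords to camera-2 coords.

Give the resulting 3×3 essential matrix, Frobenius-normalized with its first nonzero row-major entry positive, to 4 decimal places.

after S1 (compose_se3): R=[-0.9975 0.0160 0.0694; -0.0692 -0.4459 -0.8924; 0.0166 -0.8949 0.4459], t=(0.6216, -2.9995, 1.3646)
after S2 (essential): [0.3405 0.2003 0.5340; 0.0505 -0.0928 -0.2869; -0.6162 0.0569 0.2870]

matrix = [0.3405 0.2003 0.5340; 0.0505 -0.0928 -0.2869; -0.6162 0.0569 0.2870]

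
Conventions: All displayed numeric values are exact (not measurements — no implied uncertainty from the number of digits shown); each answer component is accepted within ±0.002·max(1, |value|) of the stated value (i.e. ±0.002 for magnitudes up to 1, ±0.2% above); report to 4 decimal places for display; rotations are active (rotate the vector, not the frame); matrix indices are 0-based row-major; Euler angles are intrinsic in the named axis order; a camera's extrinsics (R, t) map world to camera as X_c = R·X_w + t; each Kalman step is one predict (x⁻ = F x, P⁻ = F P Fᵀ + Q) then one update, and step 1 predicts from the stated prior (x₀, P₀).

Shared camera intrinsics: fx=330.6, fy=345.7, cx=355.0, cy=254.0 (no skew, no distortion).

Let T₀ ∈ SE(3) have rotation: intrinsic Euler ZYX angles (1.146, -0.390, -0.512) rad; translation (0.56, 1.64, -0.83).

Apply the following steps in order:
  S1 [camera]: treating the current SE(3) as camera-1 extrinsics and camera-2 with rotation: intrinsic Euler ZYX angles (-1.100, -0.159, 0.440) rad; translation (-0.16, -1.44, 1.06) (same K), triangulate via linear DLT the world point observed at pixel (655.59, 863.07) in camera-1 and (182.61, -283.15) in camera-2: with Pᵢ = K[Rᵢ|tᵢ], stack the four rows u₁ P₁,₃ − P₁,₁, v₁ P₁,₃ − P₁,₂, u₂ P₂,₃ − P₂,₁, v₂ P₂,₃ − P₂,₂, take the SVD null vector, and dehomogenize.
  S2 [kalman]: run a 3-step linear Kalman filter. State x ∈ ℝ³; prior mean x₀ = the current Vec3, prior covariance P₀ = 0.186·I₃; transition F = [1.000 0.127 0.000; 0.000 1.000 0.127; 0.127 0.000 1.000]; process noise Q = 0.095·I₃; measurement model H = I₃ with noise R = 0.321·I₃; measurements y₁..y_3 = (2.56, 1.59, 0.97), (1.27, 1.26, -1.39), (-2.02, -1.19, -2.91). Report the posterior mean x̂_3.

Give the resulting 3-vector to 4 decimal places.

result = (-0.0651, -0.2532, -1.1221)

after S1 (triangulate): (1.1449, -1.0321, 1.2694)
after S2 (kf_track): (-0.0651, -0.2532, -1.1221)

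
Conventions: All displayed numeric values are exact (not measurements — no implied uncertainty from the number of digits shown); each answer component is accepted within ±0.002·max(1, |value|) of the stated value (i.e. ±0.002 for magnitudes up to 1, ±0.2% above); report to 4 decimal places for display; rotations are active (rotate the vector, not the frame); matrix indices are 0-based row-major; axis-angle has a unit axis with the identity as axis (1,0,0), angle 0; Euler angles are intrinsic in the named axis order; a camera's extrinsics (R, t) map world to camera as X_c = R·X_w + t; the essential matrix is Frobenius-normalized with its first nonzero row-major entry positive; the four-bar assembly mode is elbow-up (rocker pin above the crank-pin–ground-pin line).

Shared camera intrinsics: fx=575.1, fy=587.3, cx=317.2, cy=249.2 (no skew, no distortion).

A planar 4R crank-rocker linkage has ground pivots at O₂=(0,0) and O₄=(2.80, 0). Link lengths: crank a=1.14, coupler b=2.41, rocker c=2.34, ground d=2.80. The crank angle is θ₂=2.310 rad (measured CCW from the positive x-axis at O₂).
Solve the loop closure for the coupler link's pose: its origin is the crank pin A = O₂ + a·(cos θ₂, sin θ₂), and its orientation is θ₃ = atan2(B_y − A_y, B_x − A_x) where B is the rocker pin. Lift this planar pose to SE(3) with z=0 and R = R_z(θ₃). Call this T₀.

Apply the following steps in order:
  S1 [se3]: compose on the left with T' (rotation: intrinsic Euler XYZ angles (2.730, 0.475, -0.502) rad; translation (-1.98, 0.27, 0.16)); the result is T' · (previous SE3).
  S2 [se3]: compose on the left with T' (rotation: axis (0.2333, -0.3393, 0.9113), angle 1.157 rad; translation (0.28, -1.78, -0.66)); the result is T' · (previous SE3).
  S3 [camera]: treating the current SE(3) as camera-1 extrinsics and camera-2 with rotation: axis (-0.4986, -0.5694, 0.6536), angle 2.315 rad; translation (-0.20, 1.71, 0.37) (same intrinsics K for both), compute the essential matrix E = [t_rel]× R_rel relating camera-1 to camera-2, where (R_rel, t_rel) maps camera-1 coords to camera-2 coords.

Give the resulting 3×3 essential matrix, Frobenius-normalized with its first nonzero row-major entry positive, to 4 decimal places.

matrix = [0.3995 -0.1758 0.4614; 0.3632 -0.0137 0.0850; -0.4547 -0.2247 0.4473]

source (fourbar_fk): coupler pose = R=[0.9025 -0.4306 0.0000; 0.4306 0.9025 0.0000; 0.0000 0.0000 1.0000], t=(-0.7680, 0.8425, 0.0000)
after S1 (compose_se3): R=[0.8879 0.0505 0.4573; 0.2347 -0.9046 -0.3558; 0.3957 0.4232 -0.8150], t=(-2.2182, -0.7946, 0.4910)
after S2 (compose_se3): R=[0.1063 0.7419 0.6621; 0.6516 -0.5549 0.5172; 0.7511 0.3764 -0.5424], t=(-0.0736, -4.0957, -1.2127)
after S3 (essential): [0.3995 -0.1758 0.4614; 0.3632 -0.0137 0.0850; -0.4547 -0.2247 0.4473]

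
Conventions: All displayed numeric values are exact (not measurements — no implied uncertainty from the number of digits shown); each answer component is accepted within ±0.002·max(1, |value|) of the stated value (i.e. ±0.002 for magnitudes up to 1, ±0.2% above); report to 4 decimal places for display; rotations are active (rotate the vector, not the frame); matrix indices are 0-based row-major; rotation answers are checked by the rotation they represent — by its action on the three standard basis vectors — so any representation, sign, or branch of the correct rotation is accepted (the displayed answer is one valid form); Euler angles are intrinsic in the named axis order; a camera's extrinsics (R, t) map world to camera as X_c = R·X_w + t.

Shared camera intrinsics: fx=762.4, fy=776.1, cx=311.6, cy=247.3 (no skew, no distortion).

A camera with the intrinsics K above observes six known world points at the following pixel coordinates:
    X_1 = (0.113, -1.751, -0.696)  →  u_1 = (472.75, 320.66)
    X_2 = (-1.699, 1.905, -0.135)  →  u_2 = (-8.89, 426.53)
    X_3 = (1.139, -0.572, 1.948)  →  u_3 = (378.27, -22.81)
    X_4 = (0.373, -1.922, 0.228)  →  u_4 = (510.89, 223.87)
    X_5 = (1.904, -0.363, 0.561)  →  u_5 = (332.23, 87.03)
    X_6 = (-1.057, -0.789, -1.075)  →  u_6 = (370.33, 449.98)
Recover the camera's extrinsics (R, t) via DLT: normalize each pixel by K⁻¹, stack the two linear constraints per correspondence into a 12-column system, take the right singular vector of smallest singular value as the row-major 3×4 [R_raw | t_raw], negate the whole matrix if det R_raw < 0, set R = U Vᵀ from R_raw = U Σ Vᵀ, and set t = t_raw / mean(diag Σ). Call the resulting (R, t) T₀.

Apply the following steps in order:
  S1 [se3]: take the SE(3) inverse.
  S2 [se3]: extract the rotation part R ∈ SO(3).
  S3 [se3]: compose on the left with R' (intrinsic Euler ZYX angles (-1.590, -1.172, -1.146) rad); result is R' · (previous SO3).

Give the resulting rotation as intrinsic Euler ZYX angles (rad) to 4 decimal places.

source (pnp_recover): camera pose = R=[0.0019 -0.9965 0.0837; -0.6459 -0.0651 -0.7606; 0.7634 -0.0527 -0.6438], t=(-0.2100, 0.0900, 6.3599)
after S1 (invert_se3): R=[0.0019 -0.6459 0.7634; -0.9965 -0.0651 -0.0527; 0.0837 -0.7606 -0.6438], t=(-4.7966, 0.1315, 4.1805)
after S2 (rot_of_se3): [0.0019 -0.6459 0.7634; -0.9965 -0.0651 -0.0527; 0.0837 -0.7606 -0.6438]
after S3 (compose_so3): [-0.3177 -0.7194 -0.6177; 0.8740 0.0304 -0.4849; 0.3677 -0.6939 0.6191]

rotation (euler_zyx) = (1.9194, -0.3765, -0.8423)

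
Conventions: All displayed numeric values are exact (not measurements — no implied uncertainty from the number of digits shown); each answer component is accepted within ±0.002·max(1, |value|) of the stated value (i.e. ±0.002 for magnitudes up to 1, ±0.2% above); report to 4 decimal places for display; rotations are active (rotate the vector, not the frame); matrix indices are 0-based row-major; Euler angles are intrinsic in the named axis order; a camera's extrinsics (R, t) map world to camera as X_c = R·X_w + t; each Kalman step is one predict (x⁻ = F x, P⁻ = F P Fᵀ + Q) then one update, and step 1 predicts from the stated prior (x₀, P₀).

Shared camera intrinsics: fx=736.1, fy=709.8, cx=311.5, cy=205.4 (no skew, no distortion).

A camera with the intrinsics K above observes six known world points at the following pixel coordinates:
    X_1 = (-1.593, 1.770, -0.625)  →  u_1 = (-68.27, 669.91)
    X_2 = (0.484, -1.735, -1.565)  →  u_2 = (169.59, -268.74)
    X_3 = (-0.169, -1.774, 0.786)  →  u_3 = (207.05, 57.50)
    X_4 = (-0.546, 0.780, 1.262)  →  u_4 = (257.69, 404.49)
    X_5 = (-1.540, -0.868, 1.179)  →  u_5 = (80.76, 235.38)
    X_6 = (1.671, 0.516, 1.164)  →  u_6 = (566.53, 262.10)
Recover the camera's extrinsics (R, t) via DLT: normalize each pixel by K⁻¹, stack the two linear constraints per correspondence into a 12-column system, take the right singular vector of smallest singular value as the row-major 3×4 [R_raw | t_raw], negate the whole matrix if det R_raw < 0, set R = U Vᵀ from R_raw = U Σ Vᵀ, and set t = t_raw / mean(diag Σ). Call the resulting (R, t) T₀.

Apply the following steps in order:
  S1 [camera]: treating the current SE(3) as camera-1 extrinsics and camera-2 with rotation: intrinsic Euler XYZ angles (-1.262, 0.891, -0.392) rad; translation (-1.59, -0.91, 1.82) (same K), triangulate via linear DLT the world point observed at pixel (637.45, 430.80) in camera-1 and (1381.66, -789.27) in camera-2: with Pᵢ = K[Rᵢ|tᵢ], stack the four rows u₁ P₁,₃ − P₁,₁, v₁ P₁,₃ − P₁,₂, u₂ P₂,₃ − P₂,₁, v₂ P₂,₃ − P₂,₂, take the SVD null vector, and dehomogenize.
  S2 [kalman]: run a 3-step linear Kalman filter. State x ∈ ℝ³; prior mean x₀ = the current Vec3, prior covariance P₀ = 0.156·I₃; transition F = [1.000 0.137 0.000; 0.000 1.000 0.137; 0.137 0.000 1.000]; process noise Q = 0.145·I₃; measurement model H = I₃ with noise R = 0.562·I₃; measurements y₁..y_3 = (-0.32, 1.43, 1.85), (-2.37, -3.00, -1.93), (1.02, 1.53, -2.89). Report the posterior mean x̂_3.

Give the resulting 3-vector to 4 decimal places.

source (pnp_recover): camera pose = R=[0.9417 0.2666 0.2054; -0.3274 0.8666 0.3764; -0.0777 -0.4218 0.9034], t=(-0.3100, 0.0399, 4.0300)
after S1 (triangulate): (1.7685, 1.6083, 1.8537)
after S2 (kf_track): (0.1894, 0.4979, -0.8461)

result = (0.1894, 0.4979, -0.8461)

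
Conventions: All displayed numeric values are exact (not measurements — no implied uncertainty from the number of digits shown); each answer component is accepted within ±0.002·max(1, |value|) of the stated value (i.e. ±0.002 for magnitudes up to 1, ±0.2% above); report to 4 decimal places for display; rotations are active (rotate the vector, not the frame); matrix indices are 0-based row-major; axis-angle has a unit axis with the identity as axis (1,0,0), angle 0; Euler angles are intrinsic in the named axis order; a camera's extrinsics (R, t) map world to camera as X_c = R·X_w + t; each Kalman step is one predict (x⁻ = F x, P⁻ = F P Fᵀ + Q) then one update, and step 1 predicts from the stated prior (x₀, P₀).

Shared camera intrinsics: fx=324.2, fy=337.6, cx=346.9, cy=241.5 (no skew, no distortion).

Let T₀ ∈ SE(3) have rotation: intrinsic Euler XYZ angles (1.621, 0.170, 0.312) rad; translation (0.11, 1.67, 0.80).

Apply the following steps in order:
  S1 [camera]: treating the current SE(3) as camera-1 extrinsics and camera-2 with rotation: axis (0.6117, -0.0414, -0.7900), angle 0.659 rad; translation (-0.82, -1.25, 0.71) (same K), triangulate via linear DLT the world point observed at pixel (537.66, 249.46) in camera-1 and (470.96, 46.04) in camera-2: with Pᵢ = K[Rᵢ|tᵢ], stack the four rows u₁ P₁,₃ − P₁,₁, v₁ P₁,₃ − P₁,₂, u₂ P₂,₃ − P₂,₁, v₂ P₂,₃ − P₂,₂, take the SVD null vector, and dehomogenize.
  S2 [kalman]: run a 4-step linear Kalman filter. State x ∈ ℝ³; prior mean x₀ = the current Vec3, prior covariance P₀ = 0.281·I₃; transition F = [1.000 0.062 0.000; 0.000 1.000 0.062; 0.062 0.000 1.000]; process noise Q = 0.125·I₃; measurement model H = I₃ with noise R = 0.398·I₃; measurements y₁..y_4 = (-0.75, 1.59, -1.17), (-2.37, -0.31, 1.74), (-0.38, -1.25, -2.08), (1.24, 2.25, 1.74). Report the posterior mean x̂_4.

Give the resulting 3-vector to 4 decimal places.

after S1 (triangulate): (1.6222, 1.3998, 1.7334)
after S2 (kf_track): (0.2154, 0.9079, 0.5265)

result = (0.2154, 0.9079, 0.5265)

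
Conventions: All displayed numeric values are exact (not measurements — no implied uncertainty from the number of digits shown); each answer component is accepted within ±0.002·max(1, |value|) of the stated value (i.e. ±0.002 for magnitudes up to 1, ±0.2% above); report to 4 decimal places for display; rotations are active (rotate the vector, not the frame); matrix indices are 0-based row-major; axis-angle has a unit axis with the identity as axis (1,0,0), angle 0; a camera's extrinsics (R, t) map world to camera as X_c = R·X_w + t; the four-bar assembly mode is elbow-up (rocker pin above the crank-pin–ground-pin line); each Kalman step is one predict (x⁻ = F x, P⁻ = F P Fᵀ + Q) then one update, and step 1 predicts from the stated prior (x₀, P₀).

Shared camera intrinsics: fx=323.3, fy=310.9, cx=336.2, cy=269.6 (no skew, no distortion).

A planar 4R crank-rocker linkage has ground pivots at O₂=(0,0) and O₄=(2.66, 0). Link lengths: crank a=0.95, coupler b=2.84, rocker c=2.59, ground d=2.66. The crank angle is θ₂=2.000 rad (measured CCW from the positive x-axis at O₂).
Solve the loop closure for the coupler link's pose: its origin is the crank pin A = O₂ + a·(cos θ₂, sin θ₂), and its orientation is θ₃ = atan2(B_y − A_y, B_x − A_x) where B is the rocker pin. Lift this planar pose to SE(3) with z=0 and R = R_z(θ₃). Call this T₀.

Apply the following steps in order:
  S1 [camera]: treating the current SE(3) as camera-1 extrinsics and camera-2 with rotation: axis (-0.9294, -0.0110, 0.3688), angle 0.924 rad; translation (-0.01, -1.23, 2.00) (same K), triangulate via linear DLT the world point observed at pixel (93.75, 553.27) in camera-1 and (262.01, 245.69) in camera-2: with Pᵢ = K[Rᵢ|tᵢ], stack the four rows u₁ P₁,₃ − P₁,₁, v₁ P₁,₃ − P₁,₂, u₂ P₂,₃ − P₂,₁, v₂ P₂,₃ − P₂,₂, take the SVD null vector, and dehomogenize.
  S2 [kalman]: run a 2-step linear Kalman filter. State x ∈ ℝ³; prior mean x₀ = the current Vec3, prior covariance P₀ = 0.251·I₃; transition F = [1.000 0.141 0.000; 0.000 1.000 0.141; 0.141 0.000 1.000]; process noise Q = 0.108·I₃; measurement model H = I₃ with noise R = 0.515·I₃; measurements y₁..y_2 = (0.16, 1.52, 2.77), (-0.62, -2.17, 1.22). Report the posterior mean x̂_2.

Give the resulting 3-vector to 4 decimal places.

result = (-0.2752, -0.0909, 1.4685)

source (fourbar_fk): coupler pose = R=[0.8207 -0.5714 0.0000; 0.5714 0.8207 0.0000; 0.0000 0.0000 1.0000], t=(-0.3953, 0.8638, 0.0000)
after S1 (triangulate): (-0.2786, 0.4345, 1.1631)
after S2 (kf_track): (-0.2752, -0.0909, 1.4685)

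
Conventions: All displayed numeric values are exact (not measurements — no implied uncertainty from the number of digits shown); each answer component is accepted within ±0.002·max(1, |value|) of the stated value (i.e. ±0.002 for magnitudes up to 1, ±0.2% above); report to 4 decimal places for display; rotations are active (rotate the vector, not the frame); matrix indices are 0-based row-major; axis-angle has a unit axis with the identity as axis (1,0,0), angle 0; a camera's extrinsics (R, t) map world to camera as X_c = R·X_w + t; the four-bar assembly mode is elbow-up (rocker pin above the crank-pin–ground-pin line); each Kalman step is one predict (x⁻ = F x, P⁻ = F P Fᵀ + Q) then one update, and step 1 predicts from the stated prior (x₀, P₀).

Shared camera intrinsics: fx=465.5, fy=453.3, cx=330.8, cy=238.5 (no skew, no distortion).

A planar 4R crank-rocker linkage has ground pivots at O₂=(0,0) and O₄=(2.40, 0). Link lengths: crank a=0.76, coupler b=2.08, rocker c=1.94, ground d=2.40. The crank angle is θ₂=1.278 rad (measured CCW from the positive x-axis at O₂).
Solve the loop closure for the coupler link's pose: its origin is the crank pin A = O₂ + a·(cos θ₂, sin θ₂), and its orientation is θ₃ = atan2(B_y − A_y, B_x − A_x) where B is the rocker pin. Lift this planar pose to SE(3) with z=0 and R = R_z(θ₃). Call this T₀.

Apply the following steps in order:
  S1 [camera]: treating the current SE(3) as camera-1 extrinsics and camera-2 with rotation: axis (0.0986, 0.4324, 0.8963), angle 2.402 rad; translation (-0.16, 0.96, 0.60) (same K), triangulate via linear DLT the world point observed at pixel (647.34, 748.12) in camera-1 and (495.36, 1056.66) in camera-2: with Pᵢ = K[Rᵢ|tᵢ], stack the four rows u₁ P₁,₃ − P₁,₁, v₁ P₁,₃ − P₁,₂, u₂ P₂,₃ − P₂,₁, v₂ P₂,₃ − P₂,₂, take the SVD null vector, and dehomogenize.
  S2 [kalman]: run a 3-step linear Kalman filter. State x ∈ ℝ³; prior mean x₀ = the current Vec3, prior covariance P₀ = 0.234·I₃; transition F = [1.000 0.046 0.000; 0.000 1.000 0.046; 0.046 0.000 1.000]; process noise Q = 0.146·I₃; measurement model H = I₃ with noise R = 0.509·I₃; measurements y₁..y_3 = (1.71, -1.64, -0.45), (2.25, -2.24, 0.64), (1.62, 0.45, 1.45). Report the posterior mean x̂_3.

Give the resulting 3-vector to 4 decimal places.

source (fourbar_fk): coupler pose = R=[0.8305 -0.5570 0.0000; 0.5570 0.8305 0.0000; 0.0000 0.0000 1.0000], t=(0.2194, 0.7277, 0.0000)
after S1 (triangulate): (-0.1185, -0.2636, 0.3938)
after S2 (kf_track): (1.4123, -0.6126, 0.8348)

result = (1.4123, -0.6126, 0.8348)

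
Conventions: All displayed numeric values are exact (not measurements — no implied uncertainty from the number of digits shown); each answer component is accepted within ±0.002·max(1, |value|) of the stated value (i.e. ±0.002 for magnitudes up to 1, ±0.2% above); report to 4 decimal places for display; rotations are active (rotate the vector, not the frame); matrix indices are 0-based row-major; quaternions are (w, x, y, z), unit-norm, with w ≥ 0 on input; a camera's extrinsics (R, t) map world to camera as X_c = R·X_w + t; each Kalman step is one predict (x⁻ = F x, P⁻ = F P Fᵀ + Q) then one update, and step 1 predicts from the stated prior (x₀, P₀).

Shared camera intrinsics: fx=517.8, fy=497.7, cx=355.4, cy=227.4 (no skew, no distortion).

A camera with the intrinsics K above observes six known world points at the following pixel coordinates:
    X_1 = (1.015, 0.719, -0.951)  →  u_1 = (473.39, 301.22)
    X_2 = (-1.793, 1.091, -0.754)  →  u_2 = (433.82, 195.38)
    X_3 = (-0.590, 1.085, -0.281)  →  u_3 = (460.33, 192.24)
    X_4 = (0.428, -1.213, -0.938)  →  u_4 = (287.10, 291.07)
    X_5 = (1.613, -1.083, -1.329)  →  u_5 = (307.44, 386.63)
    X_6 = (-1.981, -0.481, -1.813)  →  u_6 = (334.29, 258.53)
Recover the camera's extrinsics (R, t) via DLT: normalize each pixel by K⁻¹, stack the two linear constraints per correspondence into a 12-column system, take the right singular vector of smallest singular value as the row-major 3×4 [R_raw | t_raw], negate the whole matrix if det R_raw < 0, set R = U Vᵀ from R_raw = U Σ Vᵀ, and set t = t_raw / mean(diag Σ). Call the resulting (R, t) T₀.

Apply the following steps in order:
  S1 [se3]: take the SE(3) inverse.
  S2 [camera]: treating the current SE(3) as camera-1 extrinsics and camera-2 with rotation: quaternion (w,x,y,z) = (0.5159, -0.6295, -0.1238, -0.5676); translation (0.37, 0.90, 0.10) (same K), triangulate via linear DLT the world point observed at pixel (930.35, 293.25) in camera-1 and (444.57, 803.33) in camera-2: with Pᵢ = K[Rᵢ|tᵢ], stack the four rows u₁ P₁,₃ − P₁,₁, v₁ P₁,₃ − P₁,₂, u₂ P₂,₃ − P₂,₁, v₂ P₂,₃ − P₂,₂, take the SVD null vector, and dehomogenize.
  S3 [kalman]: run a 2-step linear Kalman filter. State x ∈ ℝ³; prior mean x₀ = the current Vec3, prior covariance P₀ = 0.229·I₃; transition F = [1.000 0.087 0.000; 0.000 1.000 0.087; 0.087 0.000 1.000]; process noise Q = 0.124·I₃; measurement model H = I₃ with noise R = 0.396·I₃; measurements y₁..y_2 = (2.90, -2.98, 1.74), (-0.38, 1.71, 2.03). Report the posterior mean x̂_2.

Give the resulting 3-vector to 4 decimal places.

result = (0.8184, -0.4653, 2.0296)

source (pnp_recover): camera pose = R=[0.1409 0.9894 -0.0352; 0.3931 -0.0885 -0.9152; -0.9087 0.1151 -0.4014], t=(0.3501, -0.4000, 5.8901)
after S1 (invert_se3): R=[0.1409 0.3931 -0.9087; 0.9894 -0.0885 0.1151; -0.0352 -0.9152 -0.4014], t=(5.4600, -1.0598, 2.0102)
after S2 (triangulate): (1.0952, -1.8494, 1.7679)
after S3 (kf_track): (0.8184, -0.4653, 2.0296)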